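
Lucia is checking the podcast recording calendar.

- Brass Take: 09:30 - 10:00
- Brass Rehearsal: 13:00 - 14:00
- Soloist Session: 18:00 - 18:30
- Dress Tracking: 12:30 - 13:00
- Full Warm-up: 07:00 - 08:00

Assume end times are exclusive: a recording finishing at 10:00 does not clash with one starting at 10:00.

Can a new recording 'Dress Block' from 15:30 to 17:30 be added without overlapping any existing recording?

Yes — the slot is free

Full Warm-up: ends 08:00 at or before Dress Block starts 15:30 → clear.
Brass Take: ends 10:00 at or before Dress Block starts 15:30 → clear.
Dress Tracking: ends 13:00 at or before Dress Block starts 15:30 → clear.
Brass Rehearsal: ends 14:00 at or before Dress Block starts 15:30 → clear.
Soloist Session: starts 18:00 at or after Dress Block ends 17:30 → clear.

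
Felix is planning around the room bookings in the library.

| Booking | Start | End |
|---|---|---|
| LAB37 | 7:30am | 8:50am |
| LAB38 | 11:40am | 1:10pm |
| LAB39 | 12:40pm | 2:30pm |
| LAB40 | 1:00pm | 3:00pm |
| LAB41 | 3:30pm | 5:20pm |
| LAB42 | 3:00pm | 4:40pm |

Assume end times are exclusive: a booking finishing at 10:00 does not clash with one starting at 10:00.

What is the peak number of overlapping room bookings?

3

Sweep the timeline, counting +1 at each start and −1 at each end (ends before starts at a tie):
7:30am start LAB37 → 1
8:50am end LAB37 → 0
11:40am start LAB38 → 1
12:40pm start LAB39 → 2
1:00pm start LAB40 → 3
1:10pm end LAB38 → 2
2:30pm end LAB39 → 1
3:00pm end LAB40 → 0
3:00pm start LAB42 → 1
3:30pm start LAB41 → 2
4:40pm end LAB42 → 1
5:20pm end LAB41 → 0
Peak is 3, at 1:00pm (LAB38, LAB39, LAB40).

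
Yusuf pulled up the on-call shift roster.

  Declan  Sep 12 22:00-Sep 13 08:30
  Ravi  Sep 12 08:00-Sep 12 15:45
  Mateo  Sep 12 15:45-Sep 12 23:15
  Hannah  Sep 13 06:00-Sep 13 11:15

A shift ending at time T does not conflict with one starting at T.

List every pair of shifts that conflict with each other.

Sorted by start: Ravi, Mateo, Declan, Hannah.
Mateo starts exactly when Ravi ends (back-to-back, no overlap) — done with Ravi.
Declan starts before Mateo ends → Mateo and Declan overlap.
Hannah starts after Mateo ends.
Hannah starts before Declan ends → Declan and Hannah overlap.

Declan & Hannah, Declan & Mateo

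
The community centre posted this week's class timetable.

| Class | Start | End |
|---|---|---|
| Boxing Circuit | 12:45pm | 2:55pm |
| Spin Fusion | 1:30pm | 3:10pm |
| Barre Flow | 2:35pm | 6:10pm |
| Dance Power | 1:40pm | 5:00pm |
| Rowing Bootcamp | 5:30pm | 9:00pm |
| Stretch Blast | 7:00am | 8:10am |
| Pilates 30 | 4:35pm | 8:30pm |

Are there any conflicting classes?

Sorted by start: Stretch Blast, Boxing Circuit, Spin Fusion, Dance Power, Barre Flow, Pilates 30, Rowing Bootcamp.
Boxing Circuit starts after Stretch Blast ends, so Stretch Blast has no further overlaps.
Spin Fusion starts before Boxing Circuit ends → Boxing Circuit and Spin Fusion overlap.
That's a conflict, so the schedule is not conflict-free.

Yes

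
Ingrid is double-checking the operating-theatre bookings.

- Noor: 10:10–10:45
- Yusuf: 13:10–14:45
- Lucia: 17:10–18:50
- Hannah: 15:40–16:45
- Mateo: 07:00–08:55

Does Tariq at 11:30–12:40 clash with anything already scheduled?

Mateo: ends 08:55 at or before Tariq starts 11:30 → clear.
Noor: ends 10:45 at or before Tariq starts 11:30 → clear.
Yusuf: starts 13:10 at or after Tariq ends 12:40 → clear.
Hannah: starts 15:40 at or after Tariq ends 12:40 → clear.
Lucia: starts 17:10 at or after Tariq ends 12:40 → clear.

No — it doesn't clash with anything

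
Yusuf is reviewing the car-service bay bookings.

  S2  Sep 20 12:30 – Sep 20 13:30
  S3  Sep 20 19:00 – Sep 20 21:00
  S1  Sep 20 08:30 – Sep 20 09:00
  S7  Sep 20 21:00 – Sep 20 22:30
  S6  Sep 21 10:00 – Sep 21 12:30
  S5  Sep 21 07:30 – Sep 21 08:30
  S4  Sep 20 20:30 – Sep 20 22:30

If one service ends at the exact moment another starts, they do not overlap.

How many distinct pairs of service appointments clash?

2

Sorted by start: S1, S2, S3, S4, S7, S5, S6.
S2 starts after S1 ends, so S1 has no further overlaps.
S3 starts after S2 ends, so S2 has no further overlaps.
S4 starts before S3 ends → S3 and S4 overlap.
S7 starts exactly when S3 ends (back-to-back, no overlap), so S3 has no further overlaps.
S7 starts before S4 ends → S4 and S7 overlap.
S5 starts after S4 ends, so S4 has no further overlaps.
S5 starts after S7 ends, so S7 has no further overlaps.
S6 starts after S5 ends.
Overlapping pairs: S3 & S4, S4 & S7 — 2 in total.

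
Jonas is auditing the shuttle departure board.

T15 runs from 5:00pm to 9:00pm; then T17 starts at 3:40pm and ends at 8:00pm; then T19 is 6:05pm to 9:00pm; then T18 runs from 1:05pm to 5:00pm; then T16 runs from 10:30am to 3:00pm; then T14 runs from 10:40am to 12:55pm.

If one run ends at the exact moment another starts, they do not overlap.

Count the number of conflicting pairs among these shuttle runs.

6

Check each pair: they overlap iff neither finishes before the other starts.
Sorted by start: T16, T14, T18, T17, T15, T19.
T14 starts before T16 ends → T16 and T14 overlap.
T18 starts before T16 ends → T16 and T18 overlap.
T17 starts after T16 ends — done with T16.
T18 starts after T14 ends — done with T14.
T17 starts before T18 ends → T18 and T17 overlap.
T15 starts exactly when T18 ends (back-to-back, no overlap) — done with T18.
T15 starts before T17 ends → T17 and T15 overlap.
T19 starts before T17 ends → T17 and T19 overlap.
T19 starts before T15 ends → T15 and T19 overlap.
Overlapping pairs: T14 & T16, T15 & T17, T15 & T19, T16 & T18, T17 & T18, T17 & T19 — 6 in total.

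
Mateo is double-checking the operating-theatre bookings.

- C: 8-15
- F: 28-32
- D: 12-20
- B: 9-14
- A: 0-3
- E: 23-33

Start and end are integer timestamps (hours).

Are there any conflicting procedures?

Two intervals overlap when each starts before the other ends.
Sorted by start: A, C, B, D, E, F.
C starts after A ends, so A has no further overlaps.
B starts before C ends → C and B overlap.
That's a conflict, so the schedule is not conflict-free.

Yes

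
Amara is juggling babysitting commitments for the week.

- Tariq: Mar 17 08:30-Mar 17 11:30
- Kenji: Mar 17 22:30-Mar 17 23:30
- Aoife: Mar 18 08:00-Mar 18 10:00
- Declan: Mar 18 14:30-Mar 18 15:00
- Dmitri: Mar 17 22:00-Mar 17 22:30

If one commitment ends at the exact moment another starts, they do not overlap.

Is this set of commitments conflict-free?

Yes

Check each pair: they overlap iff neither finishes before the other starts.
Sorted by start: Tariq, Dmitri, Kenji, Aoife, Declan.
Dmitri starts after Tariq ends; Tariq is clear from here.
Kenji starts exactly when Dmitri ends (back-to-back, no overlap); Dmitri is clear from here.
Aoife starts after Kenji ends; Kenji is clear from here.
Declan starts after Aoife ends.
Every pair is clear; the schedule has no overlaps.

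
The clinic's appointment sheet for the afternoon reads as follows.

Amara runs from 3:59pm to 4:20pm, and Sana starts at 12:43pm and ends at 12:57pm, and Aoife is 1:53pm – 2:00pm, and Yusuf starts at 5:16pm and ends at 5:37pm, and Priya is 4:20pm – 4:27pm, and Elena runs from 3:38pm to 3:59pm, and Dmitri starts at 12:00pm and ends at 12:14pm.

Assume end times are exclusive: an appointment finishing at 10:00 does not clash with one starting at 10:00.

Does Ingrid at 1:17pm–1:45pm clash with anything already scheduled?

Dmitri: ends 12:14pm at or before Ingrid starts 1:17pm → clear.
Sana: ends 12:57pm at or before Ingrid starts 1:17pm → clear.
Aoife: starts 1:53pm at or after Ingrid ends 1:45pm → clear.
Elena: starts 3:38pm at or after Ingrid ends 1:45pm → clear.
Amara: starts 3:59pm at or after Ingrid ends 1:45pm → clear.
Priya: starts 4:20pm at or after Ingrid ends 1:45pm → clear.
Yusuf: starts 5:16pm at or after Ingrid ends 1:45pm → clear.

No — it doesn't clash with anything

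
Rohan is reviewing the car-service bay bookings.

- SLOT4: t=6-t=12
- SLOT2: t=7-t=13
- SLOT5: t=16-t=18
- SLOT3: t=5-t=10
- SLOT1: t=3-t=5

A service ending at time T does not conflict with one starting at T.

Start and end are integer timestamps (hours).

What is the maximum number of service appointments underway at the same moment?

Sweep the timeline, counting +1 at each start and −1 at each end (ends before starts at a tie):
t=3 start SLOT1 → 1
t=5 end SLOT1 → 0
t=5 start SLOT3 → 1
t=6 start SLOT4 → 2
t=7 start SLOT2 → 3
t=10 end SLOT3 → 2
t=12 end SLOT4 → 1
t=13 end SLOT2 → 0
t=16 start SLOT5 → 1
t=18 end SLOT5 → 0
Peak is 3, at t=7 (SLOT2, SLOT3, SLOT4).

3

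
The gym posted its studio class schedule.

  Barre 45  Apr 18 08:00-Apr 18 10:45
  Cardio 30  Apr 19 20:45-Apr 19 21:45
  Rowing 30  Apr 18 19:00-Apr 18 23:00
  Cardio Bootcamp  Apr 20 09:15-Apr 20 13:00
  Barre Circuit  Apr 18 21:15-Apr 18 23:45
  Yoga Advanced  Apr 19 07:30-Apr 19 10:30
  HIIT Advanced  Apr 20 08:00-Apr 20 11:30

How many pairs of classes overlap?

Two intervals overlap when each starts before the other ends.
Sorted by start: Barre 45, Rowing 30, Barre Circuit, Yoga Advanced, Cardio 30, HIIT Advanced, Cardio Bootcamp.
Rowing 30 starts after Barre 45 ends, so nothing later overlaps Barre 45 either.
Barre Circuit starts before Rowing 30 ends → Rowing 30 and Barre Circuit overlap.
Yoga Advanced starts after Rowing 30 ends, so nothing later overlaps Rowing 30 either.
Yoga Advanced starts after Barre Circuit ends, so nothing later overlaps Barre Circuit either.
Cardio 30 starts after Yoga Advanced ends, so nothing later overlaps Yoga Advanced either.
HIIT Advanced starts after Cardio 30 ends, so nothing later overlaps Cardio 30 either.
Cardio Bootcamp starts before HIIT Advanced ends → HIIT Advanced and Cardio Bootcamp overlap.
Overlapping pairs: Barre Circuit & Rowing 30, Cardio Bootcamp & HIIT Advanced — 2 in total.

2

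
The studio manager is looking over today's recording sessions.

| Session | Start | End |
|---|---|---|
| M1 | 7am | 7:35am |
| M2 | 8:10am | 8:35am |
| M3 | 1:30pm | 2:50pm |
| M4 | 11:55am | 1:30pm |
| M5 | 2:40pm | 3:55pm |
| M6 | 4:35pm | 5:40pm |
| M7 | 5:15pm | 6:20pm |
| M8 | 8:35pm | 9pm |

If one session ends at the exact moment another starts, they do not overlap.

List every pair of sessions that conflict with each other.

Sorted by start: M1, M2, M4, M3, M5, M6, M7, M8.
M2 starts after M1 ends, so M1 has no further overlaps.
M4 starts after M2 ends, so M2 has no further overlaps.
M3 starts exactly when M4 ends (back-to-back, no overlap), so M4 has no further overlaps.
M5 starts before M3 ends → M3 and M5 overlap.
M6 starts after M3 ends, so M3 has no further overlaps.
M6 starts after M5 ends, so M5 has no further overlaps.
M7 starts before M6 ends → M6 and M7 overlap.
M8 starts after M6 ends.
M8 starts after M7 ends.

M3 & M5, M6 & M7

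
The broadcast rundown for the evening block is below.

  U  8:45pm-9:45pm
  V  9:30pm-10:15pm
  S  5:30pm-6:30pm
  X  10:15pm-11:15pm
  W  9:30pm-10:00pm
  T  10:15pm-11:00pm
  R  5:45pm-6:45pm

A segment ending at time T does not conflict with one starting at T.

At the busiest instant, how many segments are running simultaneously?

Sort all start/end points and keep a running count:
5:30pm start S → 1
5:45pm start R → 2
6:30pm end S → 1
6:45pm end R → 0
8:45pm start U → 1
9:30pm start V → 2
9:30pm start W → 3
9:45pm end U → 2
10:00pm end W → 1
10:15pm end V → 0
10:15pm start T → 1
10:15pm start X → 2
11:00pm end T → 1
11:15pm end X → 0
Peak is 3, at 9:30pm (U, V, W).

3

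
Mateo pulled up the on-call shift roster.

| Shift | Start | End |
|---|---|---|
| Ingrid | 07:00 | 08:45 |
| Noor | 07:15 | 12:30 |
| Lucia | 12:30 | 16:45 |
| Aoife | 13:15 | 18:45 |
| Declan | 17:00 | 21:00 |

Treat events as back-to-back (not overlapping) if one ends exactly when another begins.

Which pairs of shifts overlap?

Aoife & Declan, Aoife & Lucia, Ingrid & Noor

Sorted by start: Ingrid, Noor, Lucia, Aoife, Declan.
Noor starts before Ingrid ends → Ingrid and Noor overlap.
Lucia starts after Ingrid ends; Ingrid is clear from here.
Lucia starts exactly when Noor ends (back-to-back, no overlap); Noor is clear from here.
Aoife starts before Lucia ends → Lucia and Aoife overlap.
Declan starts after Lucia ends.
Declan starts before Aoife ends → Aoife and Declan overlap.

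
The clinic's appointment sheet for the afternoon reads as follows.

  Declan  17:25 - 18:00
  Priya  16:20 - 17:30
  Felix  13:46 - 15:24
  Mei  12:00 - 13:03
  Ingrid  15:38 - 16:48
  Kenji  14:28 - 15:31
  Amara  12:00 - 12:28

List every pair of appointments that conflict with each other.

Sorted by start: Amara, Mei, Felix, Kenji, Ingrid, Priya, Declan.
Mei starts before Amara ends → Amara and Mei overlap.
Felix starts after Amara ends — done with Amara.
Felix starts after Mei ends — done with Mei.
Kenji starts before Felix ends → Felix and Kenji overlap.
Ingrid starts after Felix ends — done with Felix.
Ingrid starts after Kenji ends — done with Kenji.
Priya starts before Ingrid ends → Ingrid and Priya overlap.
Declan starts after Ingrid ends.
Declan starts before Priya ends → Priya and Declan overlap.

Amara & Mei, Declan & Priya, Felix & Kenji, Ingrid & Priya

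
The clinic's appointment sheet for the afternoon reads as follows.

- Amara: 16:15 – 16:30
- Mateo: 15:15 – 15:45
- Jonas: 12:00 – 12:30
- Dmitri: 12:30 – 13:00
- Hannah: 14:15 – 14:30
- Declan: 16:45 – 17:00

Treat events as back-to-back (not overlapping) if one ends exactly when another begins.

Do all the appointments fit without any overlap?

Check each pair: they overlap iff neither finishes before the other starts.
Sorted by start: Jonas, Dmitri, Hannah, Mateo, Amara, Declan.
Dmitri starts exactly when Jonas ends (back-to-back, no overlap) — done with Jonas.
Hannah starts after Dmitri ends — done with Dmitri.
Mateo starts after Hannah ends — done with Hannah.
Amara starts after Mateo ends — done with Mateo.
Declan starts after Amara ends.
Every pair is clear; the schedule has no overlaps.

Yes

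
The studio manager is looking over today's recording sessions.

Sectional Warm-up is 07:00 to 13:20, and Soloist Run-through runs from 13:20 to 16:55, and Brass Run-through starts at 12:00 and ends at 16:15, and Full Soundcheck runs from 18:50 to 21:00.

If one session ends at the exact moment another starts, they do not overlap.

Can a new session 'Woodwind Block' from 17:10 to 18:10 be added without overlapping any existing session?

Sectional Warm-up: ends 13:20 at or before Woodwind Block starts 17:10 → clear.
Brass Run-through: ends 16:15 at or before Woodwind Block starts 17:10 → clear.
Soloist Run-through: ends 16:55 at or before Woodwind Block starts 17:10 → clear.
Full Soundcheck: starts 18:50 at or after Woodwind Block ends 18:10 → clear.

Yes — the slot is free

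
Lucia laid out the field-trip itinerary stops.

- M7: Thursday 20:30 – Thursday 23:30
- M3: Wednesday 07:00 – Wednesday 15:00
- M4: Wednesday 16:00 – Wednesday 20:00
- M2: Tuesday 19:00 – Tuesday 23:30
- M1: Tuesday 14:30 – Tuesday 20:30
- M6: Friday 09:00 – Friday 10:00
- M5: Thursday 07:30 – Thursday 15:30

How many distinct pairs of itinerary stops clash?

Check each pair: they overlap iff neither finishes before the other starts.
Sorted by start: M1, M2, M3, M4, M5, M7, M6.
M2 starts before M1 ends → M1 and M2 overlap.
M3 starts after M1 ends — done with M1.
M3 starts after M2 ends — done with M2.
M4 starts after M3 ends — done with M3.
M5 starts after M4 ends — done with M4.
M7 starts after M5 ends — done with M5.
M6 starts after M7 ends.
Overlapping pairs: M1 & M2 — 1 in total.

1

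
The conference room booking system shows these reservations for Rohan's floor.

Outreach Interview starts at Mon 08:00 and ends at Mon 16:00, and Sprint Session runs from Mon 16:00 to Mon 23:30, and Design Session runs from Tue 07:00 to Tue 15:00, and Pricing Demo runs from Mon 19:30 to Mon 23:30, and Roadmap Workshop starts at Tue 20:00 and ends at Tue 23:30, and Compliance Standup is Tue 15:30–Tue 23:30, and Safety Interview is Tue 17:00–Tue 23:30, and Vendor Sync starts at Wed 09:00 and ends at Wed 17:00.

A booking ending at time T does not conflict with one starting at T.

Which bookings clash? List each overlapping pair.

Compliance Standup & Roadmap Workshop, Compliance Standup & Safety Interview, Pricing Demo & Sprint Session, Roadmap Workshop & Safety Interview

Check each pair: they overlap iff neither finishes before the other starts.
Sorted by start: Outreach Interview, Sprint Session, Pricing Demo, Design Session, Compliance Standup, Safety Interview, Roadmap Workshop, Vendor Sync.
Sprint Session starts exactly when Outreach Interview ends (back-to-back, no overlap), so Outreach Interview has no further overlaps.
Pricing Demo starts before Sprint Session ends → Sprint Session and Pricing Demo overlap.
Design Session starts after Sprint Session ends, so Sprint Session has no further overlaps.
Design Session starts after Pricing Demo ends, so Pricing Demo has no further overlaps.
Compliance Standup starts after Design Session ends, so Design Session has no further overlaps.
Safety Interview starts before Compliance Standup ends → Compliance Standup and Safety Interview overlap.
Roadmap Workshop starts before Compliance Standup ends → Compliance Standup and Roadmap Workshop overlap.
Vendor Sync starts after Compliance Standup ends.
Roadmap Workshop starts before Safety Interview ends → Safety Interview and Roadmap Workshop overlap.
Vendor Sync starts after Safety Interview ends.
Vendor Sync starts after Roadmap Workshop ends.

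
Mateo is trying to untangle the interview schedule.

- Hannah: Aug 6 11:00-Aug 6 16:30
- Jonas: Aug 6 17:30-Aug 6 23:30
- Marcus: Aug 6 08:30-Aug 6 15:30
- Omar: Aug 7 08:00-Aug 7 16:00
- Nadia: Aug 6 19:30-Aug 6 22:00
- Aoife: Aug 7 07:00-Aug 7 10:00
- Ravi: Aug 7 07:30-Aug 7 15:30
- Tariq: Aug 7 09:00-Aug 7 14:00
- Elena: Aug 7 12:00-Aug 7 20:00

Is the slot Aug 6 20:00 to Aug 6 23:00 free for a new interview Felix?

No — it overlaps Jonas, Nadia

Marcus: ends Aug 6 15:30 at or before Felix starts Aug 6 20:00 → clear.
Hannah: ends Aug 6 16:30 at or before Felix starts Aug 6 20:00 → clear.
Jonas: starts Aug 6 17:30 before Felix ends Aug 6 23:00, and ends Aug 6 23:30 after Felix starts Aug 6 20:00 → overlap.
Nadia: starts Aug 6 19:30 before Felix ends Aug 6 23:00, and ends Aug 6 22:00 after Felix starts Aug 6 20:00 → overlap.
Aoife: starts Aug 7 07:00 at or after Felix ends Aug 6 23:00 → clear.
Ravi: starts Aug 7 07:30 at or after Felix ends Aug 6 23:00 → clear.
Omar: starts Aug 7 08:00 at or after Felix ends Aug 6 23:00 → clear.
Tariq: starts Aug 7 09:00 at or after Felix ends Aug 6 23:00 → clear.
Elena: starts Aug 7 12:00 at or after Felix ends Aug 6 23:00 → clear.
Felix overlaps Jonas, Nadia.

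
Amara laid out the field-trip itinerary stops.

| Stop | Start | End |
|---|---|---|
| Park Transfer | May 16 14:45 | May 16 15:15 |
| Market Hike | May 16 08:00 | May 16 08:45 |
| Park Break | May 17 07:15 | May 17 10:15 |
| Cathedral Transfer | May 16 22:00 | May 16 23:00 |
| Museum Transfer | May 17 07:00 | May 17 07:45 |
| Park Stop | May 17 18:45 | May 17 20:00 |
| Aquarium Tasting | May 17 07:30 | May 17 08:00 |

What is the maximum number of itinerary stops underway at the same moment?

Sort all start/end points and keep a running count:
May 16 08:00 start Market Hike → 1
May 16 08:45 end Market Hike → 0
May 16 14:45 start Park Transfer → 1
May 16 15:15 end Park Transfer → 0
May 16 22:00 start Cathedral Transfer → 1
May 16 23:00 end Cathedral Transfer → 0
May 17 07:00 start Museum Transfer → 1
May 17 07:15 start Park Break → 2
May 17 07:30 start Aquarium Tasting → 3
May 17 07:45 end Museum Transfer → 2
May 17 08:00 end Aquarium Tasting → 1
May 17 10:15 end Park Break → 0
May 17 18:45 start Park Stop → 1
May 17 20:00 end Park Stop → 0
Peak is 3, at May 17 07:30 (Aquarium Tasting, Museum Transfer, Park Break).

3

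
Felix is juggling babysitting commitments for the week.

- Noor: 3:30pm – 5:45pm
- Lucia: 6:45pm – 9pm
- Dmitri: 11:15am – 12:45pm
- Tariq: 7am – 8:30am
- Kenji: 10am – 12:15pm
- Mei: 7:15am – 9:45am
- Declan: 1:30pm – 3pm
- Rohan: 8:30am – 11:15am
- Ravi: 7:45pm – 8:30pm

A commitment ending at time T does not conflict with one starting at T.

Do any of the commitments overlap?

Two intervals overlap when each starts before the other ends.
Sorted by start: Tariq, Mei, Rohan, Kenji, Dmitri, Declan, Noor, Lucia, Ravi.
Mei starts before Tariq ends → Tariq and Mei overlap.
That's a conflict, so the schedule is not conflict-free.

Yes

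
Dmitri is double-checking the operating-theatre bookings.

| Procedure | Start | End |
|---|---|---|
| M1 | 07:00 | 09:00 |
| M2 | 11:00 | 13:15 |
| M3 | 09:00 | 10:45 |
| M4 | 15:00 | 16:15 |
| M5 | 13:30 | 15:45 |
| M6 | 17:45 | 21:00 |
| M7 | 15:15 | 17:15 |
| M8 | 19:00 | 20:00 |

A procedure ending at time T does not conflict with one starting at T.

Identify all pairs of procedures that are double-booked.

M4 & M5, M4 & M7, M5 & M7, M6 & M8

Two intervals overlap when each starts before the other ends.
Sorted by start: M1, M3, M2, M5, M4, M7, M6, M8.
M3 starts exactly when M1 ends (back-to-back, no overlap); M1 is clear from here.
M2 starts after M3 ends; M3 is clear from here.
M5 starts after M2 ends; M2 is clear from here.
M4 starts before M5 ends → M5 and M4 overlap.
M7 starts before M5 ends → M5 and M7 overlap.
M6 starts after M5 ends; M5 is clear from here.
M7 starts before M4 ends → M4 and M7 overlap.
M6 starts after M4 ends; M4 is clear from here.
M6 starts after M7 ends; M7 is clear from here.
M8 starts before M6 ends → M6 and M8 overlap.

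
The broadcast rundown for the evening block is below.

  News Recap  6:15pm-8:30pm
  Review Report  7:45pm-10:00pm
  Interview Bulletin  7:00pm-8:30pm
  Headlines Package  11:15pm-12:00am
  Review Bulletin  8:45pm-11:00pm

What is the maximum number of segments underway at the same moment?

Sort all start/end points and keep a running count:
6:15pm start News Recap → 1
7:00pm start Interview Bulletin → 2
7:45pm start Review Report → 3
8:30pm end Interview Bulletin → 2
8:30pm end News Recap → 1
8:45pm start Review Bulletin → 2
10:00pm end Review Report → 1
11:00pm end Review Bulletin → 0
11:15pm start Headlines Package → 1
12:00am end Headlines Package → 0
Peak is 3, at 7:45pm (Interview Bulletin, News Recap, Review Report).

3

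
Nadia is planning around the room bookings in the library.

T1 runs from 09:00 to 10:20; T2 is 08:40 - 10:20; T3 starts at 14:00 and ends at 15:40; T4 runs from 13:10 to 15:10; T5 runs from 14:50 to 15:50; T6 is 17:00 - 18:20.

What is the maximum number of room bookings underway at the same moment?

3

Walk through starts and ends in time order (an end at T is processed before a start at T):
08:40 start T2 → 1
09:00 start T1 → 2
10:20 end T1 → 1
10:20 end T2 → 0
13:10 start T4 → 1
14:00 start T3 → 2
14:50 start T5 → 3
15:10 end T4 → 2
15:40 end T3 → 1
15:50 end T5 → 0
17:00 start T6 → 1
18:20 end T6 → 0
Peak is 3, at 14:50 (T3, T4, T5).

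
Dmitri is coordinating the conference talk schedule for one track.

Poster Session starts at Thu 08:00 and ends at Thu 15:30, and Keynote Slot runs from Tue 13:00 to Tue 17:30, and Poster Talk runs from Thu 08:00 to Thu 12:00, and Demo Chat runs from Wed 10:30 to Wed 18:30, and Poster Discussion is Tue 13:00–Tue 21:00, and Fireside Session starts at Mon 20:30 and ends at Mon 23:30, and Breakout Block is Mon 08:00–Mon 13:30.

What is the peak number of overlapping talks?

Sort all start/end points and keep a running count:
Mon 08:00 start Breakout Block → 1
Mon 13:30 end Breakout Block → 0
Mon 20:30 start Fireside Session → 1
Mon 23:30 end Fireside Session → 0
Tue 13:00 start Keynote Slot → 1
Tue 13:00 start Poster Discussion → 2
Tue 17:30 end Keynote Slot → 1
Tue 21:00 end Poster Discussion → 0
Wed 10:30 start Demo Chat → 1
Wed 18:30 end Demo Chat → 0
Thu 08:00 start Poster Session → 1
Thu 08:00 start Poster Talk → 2
Thu 12:00 end Poster Talk → 1
Thu 15:30 end Poster Session → 0
Peak is 2, at Tue 13:00 (Keynote Slot, Poster Discussion).

2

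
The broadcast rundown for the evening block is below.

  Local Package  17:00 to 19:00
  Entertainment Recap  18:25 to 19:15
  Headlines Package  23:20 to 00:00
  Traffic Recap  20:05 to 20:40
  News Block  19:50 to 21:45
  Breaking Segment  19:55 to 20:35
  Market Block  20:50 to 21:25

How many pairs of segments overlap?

Sorted by start: Local Package, Entertainment Recap, News Block, Breaking Segment, Traffic Recap, Market Block, Headlines Package.
Entertainment Recap starts before Local Package ends → Local Package and Entertainment Recap overlap.
News Block starts after Local Package ends, so Local Package has no further overlaps.
News Block starts after Entertainment Recap ends, so Entertainment Recap has no further overlaps.
Breaking Segment starts before News Block ends → News Block and Breaking Segment overlap.
Traffic Recap starts before News Block ends → News Block and Traffic Recap overlap.
Market Block starts before News Block ends → News Block and Market Block overlap.
Headlines Package starts after News Block ends.
Traffic Recap starts before Breaking Segment ends → Breaking Segment and Traffic Recap overlap.
Market Block starts after Breaking Segment ends, so Breaking Segment has no further overlaps.
Market Block starts after Traffic Recap ends, so Traffic Recap has no further overlaps.
Headlines Package starts after Market Block ends.
Overlapping pairs: Breaking Segment & News Block, Breaking Segment & Traffic Recap, Entertainment Recap & Local Package, Market Block & News Block, News Block & Traffic Recap — 5 in total.

5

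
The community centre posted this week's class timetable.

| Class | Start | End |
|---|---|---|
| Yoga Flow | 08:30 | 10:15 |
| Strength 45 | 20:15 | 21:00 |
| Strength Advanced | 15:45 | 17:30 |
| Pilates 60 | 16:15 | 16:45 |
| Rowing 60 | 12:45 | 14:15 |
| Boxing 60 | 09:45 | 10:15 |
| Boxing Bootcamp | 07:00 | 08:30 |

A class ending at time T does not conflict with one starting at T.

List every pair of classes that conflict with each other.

Boxing 60 & Yoga Flow, Pilates 60 & Strength Advanced

Sorted by start: Boxing Bootcamp, Yoga Flow, Boxing 60, Rowing 60, Strength Advanced, Pilates 60, Strength 45.
Yoga Flow starts exactly when Boxing Bootcamp ends (back-to-back, no overlap), so nothing later overlaps Boxing Bootcamp either.
Boxing 60 starts before Yoga Flow ends → Yoga Flow and Boxing 60 overlap.
Rowing 60 starts after Yoga Flow ends, so nothing later overlaps Yoga Flow either.
Rowing 60 starts after Boxing 60 ends, so nothing later overlaps Boxing 60 either.
Strength Advanced starts after Rowing 60 ends, so nothing later overlaps Rowing 60 either.
Pilates 60 starts before Strength Advanced ends → Strength Advanced and Pilates 60 overlap.
Strength 45 starts after Strength Advanced ends.
Strength 45 starts after Pilates 60 ends.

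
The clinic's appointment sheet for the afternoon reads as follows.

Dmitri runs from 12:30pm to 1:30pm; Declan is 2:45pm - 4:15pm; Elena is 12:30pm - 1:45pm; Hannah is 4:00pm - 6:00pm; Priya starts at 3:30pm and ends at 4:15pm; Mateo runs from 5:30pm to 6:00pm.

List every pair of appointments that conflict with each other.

Declan & Hannah, Declan & Priya, Dmitri & Elena, Hannah & Mateo, Hannah & Priya

Sorted by start: Dmitri, Elena, Declan, Priya, Hannah, Mateo.
Elena starts before Dmitri ends → Dmitri and Elena overlap.
Declan starts after Dmitri ends, so nothing later overlaps Dmitri either.
Declan starts after Elena ends, so nothing later overlaps Elena either.
Priya starts before Declan ends → Declan and Priya overlap.
Hannah starts before Declan ends → Declan and Hannah overlap.
Mateo starts after Declan ends.
Hannah starts before Priya ends → Priya and Hannah overlap.
Mateo starts after Priya ends.
Mateo starts before Hannah ends → Hannah and Mateo overlap.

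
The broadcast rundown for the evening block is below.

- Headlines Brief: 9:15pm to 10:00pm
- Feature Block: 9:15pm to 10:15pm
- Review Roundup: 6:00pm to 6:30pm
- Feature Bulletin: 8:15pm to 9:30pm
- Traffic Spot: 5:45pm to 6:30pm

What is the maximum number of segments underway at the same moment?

3

Walk through starts and ends in time order (an end at T is processed before a start at T):
5:45pm start Traffic Spot → 1
6:00pm start Review Roundup → 2
6:30pm end Review Roundup → 1
6:30pm end Traffic Spot → 0
8:15pm start Feature Bulletin → 1
9:15pm start Feature Block → 2
9:15pm start Headlines Brief → 3
9:30pm end Feature Bulletin → 2
10:00pm end Headlines Brief → 1
10:15pm end Feature Block → 0
Peak is 3, at 9:15pm (Feature Block, Feature Bulletin, Headlines Brief).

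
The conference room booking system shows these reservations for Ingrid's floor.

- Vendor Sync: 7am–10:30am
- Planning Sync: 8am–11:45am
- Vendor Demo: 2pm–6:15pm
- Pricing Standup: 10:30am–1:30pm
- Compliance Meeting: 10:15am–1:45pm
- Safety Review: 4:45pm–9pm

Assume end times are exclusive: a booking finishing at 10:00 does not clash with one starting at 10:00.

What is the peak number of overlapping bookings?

Walk through starts and ends in time order (an end at T is processed before a start at T):
7am start Vendor Sync → 1
8am start Planning Sync → 2
10:15am start Compliance Meeting → 3
10:30am end Vendor Sync → 2
10:30am start Pricing Standup → 3
11:45am end Planning Sync → 2
1:30pm end Pricing Standup → 1
1:45pm end Compliance Meeting → 0
2pm start Vendor Demo → 1
4:45pm start Safety Review → 2
6:15pm end Vendor Demo → 1
9pm end Safety Review → 0
Peak is 3, at 10:15am (Compliance Meeting, Planning Sync, Vendor Sync).

3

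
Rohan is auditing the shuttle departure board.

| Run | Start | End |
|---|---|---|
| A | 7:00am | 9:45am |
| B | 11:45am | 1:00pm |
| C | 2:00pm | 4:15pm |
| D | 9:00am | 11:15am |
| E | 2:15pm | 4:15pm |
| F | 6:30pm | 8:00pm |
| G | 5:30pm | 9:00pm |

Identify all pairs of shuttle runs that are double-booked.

A & D, C & E, F & G

Sorted by start: A, D, B, C, E, G, F.
D starts before A ends → A and D overlap.
B starts after A ends, so nothing later overlaps A either.
B starts after D ends, so nothing later overlaps D either.
C starts after B ends, so nothing later overlaps B either.
E starts before C ends → C and E overlap.
G starts after C ends, so nothing later overlaps C either.
G starts after E ends, so nothing later overlaps E either.
F starts before G ends → G and F overlap.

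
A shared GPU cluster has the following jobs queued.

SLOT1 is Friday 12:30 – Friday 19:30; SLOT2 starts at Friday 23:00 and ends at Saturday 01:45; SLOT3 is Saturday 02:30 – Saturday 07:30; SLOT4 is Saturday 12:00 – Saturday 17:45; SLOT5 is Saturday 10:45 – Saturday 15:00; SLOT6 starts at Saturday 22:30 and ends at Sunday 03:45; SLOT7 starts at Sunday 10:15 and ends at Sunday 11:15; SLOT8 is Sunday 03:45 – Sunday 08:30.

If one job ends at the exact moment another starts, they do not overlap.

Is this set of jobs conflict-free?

No

Sorted by start: SLOT1, SLOT2, SLOT3, SLOT5, SLOT4, SLOT6, SLOT8, SLOT7.
SLOT2 starts after SLOT1 ends, so SLOT1 has no further overlaps.
SLOT3 starts after SLOT2 ends, so SLOT2 has no further overlaps.
SLOT5 starts after SLOT3 ends, so SLOT3 has no further overlaps.
SLOT4 starts before SLOT5 ends → SLOT5 and SLOT4 overlap.
That's a conflict, so the schedule is not conflict-free.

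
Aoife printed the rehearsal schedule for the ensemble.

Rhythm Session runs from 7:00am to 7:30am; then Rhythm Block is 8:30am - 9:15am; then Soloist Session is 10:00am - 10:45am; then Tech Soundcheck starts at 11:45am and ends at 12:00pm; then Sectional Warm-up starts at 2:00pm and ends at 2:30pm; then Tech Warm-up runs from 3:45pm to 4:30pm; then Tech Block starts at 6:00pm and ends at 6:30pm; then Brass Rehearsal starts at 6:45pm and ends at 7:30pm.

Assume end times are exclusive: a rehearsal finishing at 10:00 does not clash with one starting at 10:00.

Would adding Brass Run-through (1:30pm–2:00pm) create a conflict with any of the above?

Rhythm Session: ends 7:30am at or before Brass Run-through starts 1:30pm → clear.
Rhythm Block: ends 9:15am at or before Brass Run-through starts 1:30pm → clear.
Soloist Session: ends 10:45am at or before Brass Run-through starts 1:30pm → clear.
Tech Soundcheck: ends 12:00pm at or before Brass Run-through starts 1:30pm → clear.
Sectional Warm-up: starts 2:00pm at or after Brass Run-through ends 2:00pm → clear.
Tech Warm-up: starts 3:45pm at or after Brass Run-through ends 2:00pm → clear.
Tech Block: starts 6:00pm at or after Brass Run-through ends 2:00pm → clear.
Brass Rehearsal: starts 6:45pm at or after Brass Run-through ends 2:00pm → clear.

No — it doesn't clash with anything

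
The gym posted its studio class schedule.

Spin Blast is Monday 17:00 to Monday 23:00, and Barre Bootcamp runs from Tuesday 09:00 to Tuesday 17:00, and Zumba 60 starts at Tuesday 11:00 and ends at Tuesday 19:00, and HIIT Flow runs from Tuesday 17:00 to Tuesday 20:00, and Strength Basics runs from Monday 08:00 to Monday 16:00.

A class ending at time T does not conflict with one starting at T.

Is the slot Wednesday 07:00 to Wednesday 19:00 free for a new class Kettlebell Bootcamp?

Yes — the slot is free

Strength Basics: ends Monday 16:00 at or before Kettlebell Bootcamp starts Wednesday 07:00 → clear.
Spin Blast: ends Monday 23:00 at or before Kettlebell Bootcamp starts Wednesday 07:00 → clear.
Barre Bootcamp: ends Tuesday 17:00 at or before Kettlebell Bootcamp starts Wednesday 07:00 → clear.
Zumba 60: ends Tuesday 19:00 at or before Kettlebell Bootcamp starts Wednesday 07:00 → clear.
HIIT Flow: ends Tuesday 20:00 at or before Kettlebell Bootcamp starts Wednesday 07:00 → clear.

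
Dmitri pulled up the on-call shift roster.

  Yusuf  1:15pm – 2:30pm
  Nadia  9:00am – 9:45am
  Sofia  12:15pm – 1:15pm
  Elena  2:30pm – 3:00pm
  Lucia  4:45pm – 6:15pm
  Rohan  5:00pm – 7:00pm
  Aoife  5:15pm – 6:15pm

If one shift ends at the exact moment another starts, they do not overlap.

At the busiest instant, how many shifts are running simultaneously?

3

Sweep the timeline, counting +1 at each start and −1 at each end (ends before starts at a tie):
9:00am start Nadia → 1
9:45am end Nadia → 0
12:15pm start Sofia → 1
1:15pm end Sofia → 0
1:15pm start Yusuf → 1
2:30pm end Yusuf → 0
2:30pm start Elena → 1
3:00pm end Elena → 0
4:45pm start Lucia → 1
5:00pm start Rohan → 2
5:15pm start Aoife → 3
6:15pm end Aoife → 2
6:15pm end Lucia → 1
7:00pm end Rohan → 0
Peak is 3, at 5:15pm (Aoife, Lucia, Rohan).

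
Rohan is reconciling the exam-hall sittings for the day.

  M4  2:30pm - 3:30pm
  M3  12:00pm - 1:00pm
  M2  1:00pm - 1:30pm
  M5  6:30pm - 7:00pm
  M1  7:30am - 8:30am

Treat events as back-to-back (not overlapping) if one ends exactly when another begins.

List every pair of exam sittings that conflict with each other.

Sorted by start: M1, M3, M2, M4, M5.
M3 starts after M1 ends, so M1 has no further overlaps.
M2 starts exactly when M3 ends (back-to-back, no overlap), so M3 has no further overlaps.
M4 starts after M2 ends, so M2 has no further overlaps.
M5 starts after M4 ends.

none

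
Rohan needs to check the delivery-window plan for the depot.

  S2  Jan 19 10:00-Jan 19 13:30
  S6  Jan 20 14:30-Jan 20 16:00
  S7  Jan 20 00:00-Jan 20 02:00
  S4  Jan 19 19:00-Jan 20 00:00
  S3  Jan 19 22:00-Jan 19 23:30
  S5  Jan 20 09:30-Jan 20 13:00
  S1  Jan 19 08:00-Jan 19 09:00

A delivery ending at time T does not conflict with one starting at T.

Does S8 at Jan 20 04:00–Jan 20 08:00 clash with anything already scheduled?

No — it doesn't clash with anything

S1: ends Jan 19 09:00 at or before S8 starts Jan 20 04:00 → clear.
S2: ends Jan 19 13:30 at or before S8 starts Jan 20 04:00 → clear.
S4: ends Jan 20 00:00 at or before S8 starts Jan 20 04:00 → clear.
S3: ends Jan 19 23:30 at or before S8 starts Jan 20 04:00 → clear.
S7: ends Jan 20 02:00 at or before S8 starts Jan 20 04:00 → clear.
S5: starts Jan 20 09:30 at or after S8 ends Jan 20 08:00 → clear.
S6: starts Jan 20 14:30 at or after S8 ends Jan 20 08:00 → clear.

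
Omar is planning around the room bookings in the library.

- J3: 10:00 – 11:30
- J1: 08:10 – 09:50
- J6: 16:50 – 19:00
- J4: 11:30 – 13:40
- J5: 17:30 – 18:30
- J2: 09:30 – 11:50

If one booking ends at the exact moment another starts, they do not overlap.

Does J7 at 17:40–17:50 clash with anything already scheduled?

J1: ends 09:50 at or before J7 starts 17:40 → clear.
J2: ends 11:50 at or before J7 starts 17:40 → clear.
J3: ends 11:30 at or before J7 starts 17:40 → clear.
J4: ends 13:40 at or before J7 starts 17:40 → clear.
J6: starts 16:50 before J7 ends 17:50, and ends 19:00 after J7 starts 17:40 → overlap.
J5: starts 17:30 before J7 ends 17:50, and ends 18:30 after J7 starts 17:40 → overlap.
J7 overlaps J5, J6.

Yes — it overlaps J5, J6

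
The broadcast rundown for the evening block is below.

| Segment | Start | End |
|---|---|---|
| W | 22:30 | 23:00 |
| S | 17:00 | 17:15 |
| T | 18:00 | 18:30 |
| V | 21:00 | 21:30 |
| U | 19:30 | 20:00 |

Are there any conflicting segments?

Check each pair: they overlap iff neither finishes before the other starts.
Sorted by start: S, T, U, V, W.
T starts after S ends, so nothing later overlaps S either.
U starts after T ends, so nothing later overlaps T either.
V starts after U ends, so nothing later overlaps U either.
W starts after V ends.
Every pair is clear; the schedule has no overlaps.

No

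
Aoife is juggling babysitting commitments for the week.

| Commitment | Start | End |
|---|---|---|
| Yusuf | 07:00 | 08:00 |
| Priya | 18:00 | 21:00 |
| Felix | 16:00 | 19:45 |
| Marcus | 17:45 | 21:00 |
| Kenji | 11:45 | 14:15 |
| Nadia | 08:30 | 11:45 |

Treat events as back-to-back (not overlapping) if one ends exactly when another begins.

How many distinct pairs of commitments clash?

Sorted by start: Yusuf, Nadia, Kenji, Felix, Marcus, Priya.
Nadia starts after Yusuf ends — done with Yusuf.
Kenji starts exactly when Nadia ends (back-to-back, no overlap) — done with Nadia.
Felix starts after Kenji ends — done with Kenji.
Marcus starts before Felix ends → Felix and Marcus overlap.
Priya starts before Felix ends → Felix and Priya overlap.
Priya starts before Marcus ends → Marcus and Priya overlap.
Overlapping pairs: Felix & Marcus, Felix & Priya, Marcus & Priya — 3 in total.

3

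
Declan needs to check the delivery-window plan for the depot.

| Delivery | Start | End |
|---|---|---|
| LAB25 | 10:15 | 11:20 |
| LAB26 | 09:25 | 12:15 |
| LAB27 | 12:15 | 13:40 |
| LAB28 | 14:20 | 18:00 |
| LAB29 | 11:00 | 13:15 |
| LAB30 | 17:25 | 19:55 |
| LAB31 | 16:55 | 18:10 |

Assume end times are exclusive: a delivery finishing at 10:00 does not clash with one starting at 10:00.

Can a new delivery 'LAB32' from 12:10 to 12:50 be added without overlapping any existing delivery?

LAB26: starts 09:25 before LAB32 ends 12:50, and ends 12:15 after LAB32 starts 12:10 → overlap.
LAB25: ends 11:20 at or before LAB32 starts 12:10 → clear.
LAB29: starts 11:00 before LAB32 ends 12:50, and ends 13:15 after LAB32 starts 12:10 → overlap.
LAB27: starts 12:15 before LAB32 ends 12:50, and ends 13:40 after LAB32 starts 12:10 → overlap.
LAB28: starts 14:20 at or after LAB32 ends 12:50 → clear.
LAB31: starts 16:55 at or after LAB32 ends 12:50 → clear.
LAB30: starts 17:25 at or after LAB32 ends 12:50 → clear.
LAB32 overlaps LAB26, LAB27, LAB29.

No — it overlaps LAB26, LAB27, LAB29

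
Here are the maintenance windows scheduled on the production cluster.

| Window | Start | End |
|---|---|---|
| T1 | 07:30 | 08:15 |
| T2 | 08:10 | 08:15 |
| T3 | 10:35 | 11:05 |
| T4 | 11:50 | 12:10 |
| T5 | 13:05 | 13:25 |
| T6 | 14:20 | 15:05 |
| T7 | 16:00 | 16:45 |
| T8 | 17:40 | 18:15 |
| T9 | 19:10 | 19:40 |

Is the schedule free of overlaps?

Check each pair: they overlap iff neither finishes before the other starts.
Sorted by start: T1, T2, T3, T4, T5, T6, T7, T8, T9.
T2 starts before T1 ends → T1 and T2 overlap.
That's a conflict, so the schedule is not conflict-free.

No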